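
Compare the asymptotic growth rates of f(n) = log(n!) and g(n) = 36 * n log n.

f(n) = log(n!) and g(n) = 36 * n log n are Theta of each other: Stirling: log(n!) = n log n - n + O(log n) = Theta(n log n); the constant 36 doesn't change the Theta class.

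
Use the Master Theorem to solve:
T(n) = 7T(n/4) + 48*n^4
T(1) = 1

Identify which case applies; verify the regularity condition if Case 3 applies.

a=7, b=4, f(n)=48*n^4.
log_4(7) = 1.404 < 4.
f(n) = Omega(n^(1.404+epsilon)) for some epsilon > 0, so Case 3 is the candidate.
Regularity: a*f(n/b) = 7*48*(n/4)^4 = (7/256)*48*n^4 <= c*f(n) with c = 7/256 < 1. Satisfied.
Case 3: T(n) = Theta(n^4).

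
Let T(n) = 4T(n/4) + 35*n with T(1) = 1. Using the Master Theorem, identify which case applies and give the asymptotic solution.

a=4, b=4, f(n)=35*n.
log_4(4) = 1, so n^(log_b(a)) = n.
f(n) = Theta(n), so Case 2 applies.
T(n) = Theta(n log n).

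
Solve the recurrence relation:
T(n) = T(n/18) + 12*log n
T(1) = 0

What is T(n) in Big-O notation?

Each of the log_18(n) levels adds O(log n). T(n) = O(log^2 n).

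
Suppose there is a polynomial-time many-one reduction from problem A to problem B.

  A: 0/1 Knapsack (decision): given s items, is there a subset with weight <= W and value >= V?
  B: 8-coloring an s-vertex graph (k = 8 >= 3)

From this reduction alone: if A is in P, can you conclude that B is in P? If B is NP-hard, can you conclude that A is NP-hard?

A poly-time reduction A <=_p B transfers tractability DOWN (B easy => A easy) and hardness UP (A hard => B hard), not the reverse.
From A in P, the reduction alone does NOT give B in P: any problem in P trivially reduces to SAT, yet SAT is not known to be in P.
From B NP-hard, the reduction alone does NOT give A NP-hard: again, easy problems reduce to hard ones.
(Here in fact A is NP-complete and B is NP-complete.)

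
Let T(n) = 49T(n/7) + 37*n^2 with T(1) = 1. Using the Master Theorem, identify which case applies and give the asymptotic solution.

a=49, b=7, f(n)=37*n^2.
log_7(49) = 2, so n^(log_b(a)) = n^2.
f(n) = Theta(n^2), so Case 2 applies.
T(n) = Theta(n^2 log n).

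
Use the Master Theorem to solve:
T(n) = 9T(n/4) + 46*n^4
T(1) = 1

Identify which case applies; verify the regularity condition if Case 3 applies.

a=9, b=4, f(n)=46*n^4.
log_4(9) = 1.585 < 4.
f(n) = Omega(n^(1.585+epsilon)) for some epsilon > 0, so Case 3 is the candidate.
Regularity: a*f(n/b) = 9*46*(n/4)^4 = (9/256)*46*n^4 <= c*f(n) with c = 9/256 < 1. Satisfied.
Case 3: T(n) = Theta(n^4).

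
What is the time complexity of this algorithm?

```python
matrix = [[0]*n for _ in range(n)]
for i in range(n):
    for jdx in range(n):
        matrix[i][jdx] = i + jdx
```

Time complexity: O(n^2).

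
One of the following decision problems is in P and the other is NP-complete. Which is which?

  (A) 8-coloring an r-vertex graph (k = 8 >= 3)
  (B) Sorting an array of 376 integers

(A) is NP-complete: graph k-coloring for k>=3 is NP-complete by reduction from 3-SAT.
(B) is P: merge sort runs in O(n log n).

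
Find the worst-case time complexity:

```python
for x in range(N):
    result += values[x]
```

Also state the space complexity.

Time complexity: O(n).
Space complexity: O(1).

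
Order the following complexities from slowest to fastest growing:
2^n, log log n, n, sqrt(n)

Ordered by growth rate: log log n < sqrt(n) < n < 2^n.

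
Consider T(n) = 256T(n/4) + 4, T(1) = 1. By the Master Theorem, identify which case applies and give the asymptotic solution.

a=256, b=4, f(n)=4.
log_4(256) = 4 > 0.
Since f(n) = O(n^0) is polynomially smaller than n^4, Case 1 applies.
T(n) = Theta(n^4).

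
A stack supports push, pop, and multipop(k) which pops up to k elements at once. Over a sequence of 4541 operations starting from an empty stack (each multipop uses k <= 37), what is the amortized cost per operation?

Each element is pushed exactly once and popped at most once (whether by pop or as part of a multipop). So the total number of individual pops over the whole sequence is at most the number of pushes, which is at most 4541. Total work <= 2 * 4541, hence O(1) amortized per operation.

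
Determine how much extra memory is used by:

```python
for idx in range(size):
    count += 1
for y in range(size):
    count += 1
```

Space complexity: O(1).
Only a constant amount of auxiliary storage is used; nothing grows with n.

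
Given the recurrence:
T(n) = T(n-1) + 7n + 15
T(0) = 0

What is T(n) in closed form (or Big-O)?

Dominant term in sum is 7*sum(i, i=1..n) = 7*n*(n+1)/2 = O(n^2).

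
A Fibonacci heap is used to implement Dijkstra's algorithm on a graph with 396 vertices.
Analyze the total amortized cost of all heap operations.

Dijkstra performs 396 insert, 396 extract-min, and at most E decrease-key operations. With Fibonacci heap: insert O(1) amortized, extract-min O(log n) amortized, decrease-key O(1) amortized. Total with n = 396: O(n * 1 + n * log n + E * 1) = O(n log n + E).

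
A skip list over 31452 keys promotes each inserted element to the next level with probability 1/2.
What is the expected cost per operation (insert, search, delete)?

Expected number of levels is O(log_2(31452)) = O(log n). A search visits O(1) expected nodes per level over O(log n) levels. Insert/delete are a search plus O(1) pointer updates per level. Expected O(log n) per operation.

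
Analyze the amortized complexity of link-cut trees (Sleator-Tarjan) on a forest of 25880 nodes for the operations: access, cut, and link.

Link-cut trees represent the forest using splay trees over preferred paths. With potential Phi = sum over nodes of log(size of virtual subtree), each access on 25880 nodes is O(log 25880) = O(log n) amortized by the splay-tree access lemma. Cut and link are O(1) plus one access.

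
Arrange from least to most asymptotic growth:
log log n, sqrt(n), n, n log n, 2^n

Ordered by growth rate: log log n < sqrt(n) < n < n log n < 2^n.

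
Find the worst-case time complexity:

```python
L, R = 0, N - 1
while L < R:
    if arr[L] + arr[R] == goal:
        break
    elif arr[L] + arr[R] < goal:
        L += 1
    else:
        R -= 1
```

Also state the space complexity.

Time complexity: O(n).
Space complexity: O(1).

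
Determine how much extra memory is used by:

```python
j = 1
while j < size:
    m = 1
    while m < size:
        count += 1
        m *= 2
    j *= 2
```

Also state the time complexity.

Space complexity: O(1).
Only a constant amount of auxiliary storage is used; nothing grows with n.
Time complexity: O(log^2 n).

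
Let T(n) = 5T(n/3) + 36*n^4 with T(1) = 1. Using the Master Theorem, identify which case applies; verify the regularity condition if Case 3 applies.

a=5, b=3, f(n)=36*n^4.
log_3(5) = 1.465 < 4.
f(n) = Omega(n^(1.465+epsilon)) for some epsilon > 0, so Case 3 is the candidate.
Regularity: a*f(n/b) = 5*36*(n/3)^4 = (5/81)*36*n^4 <= c*f(n) with c = 5/81 < 1. Satisfied.
Case 3: T(n) = Theta(n^4).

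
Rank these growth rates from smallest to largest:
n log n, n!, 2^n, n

Ordered by growth rate: n < n log n < 2^n < n!.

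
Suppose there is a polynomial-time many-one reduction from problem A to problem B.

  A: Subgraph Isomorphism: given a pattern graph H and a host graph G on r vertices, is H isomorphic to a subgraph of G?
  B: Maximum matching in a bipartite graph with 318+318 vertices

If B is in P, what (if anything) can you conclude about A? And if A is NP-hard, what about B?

A poly-time reduction A <=_p B means any A-instance can be transformed to a B-instance in poly time.
If B is in P: compose the reduction with B's poly-time algorithm to solve A in poly time, so A is in P.
If A is NP-hard: every NP problem reduces to A, which reduces to B; composing reductions, every NP problem reduces to B, so B is NP-hard.
(Here in fact A is NP-complete and B is in P, so no such reduction is known -- its existence would imply P = NP; the analysis concerns only what the assumed reduction would or would not let you conclude.)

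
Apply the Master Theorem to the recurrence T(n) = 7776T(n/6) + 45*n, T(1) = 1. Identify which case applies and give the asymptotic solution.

a=7776, b=6, f(n)=45*n.
log_6(7776) = 5 > 1.
Since f(n) = O(n^1) is polynomially smaller than n^5, Case 1 applies.
T(n) = Theta(n^5).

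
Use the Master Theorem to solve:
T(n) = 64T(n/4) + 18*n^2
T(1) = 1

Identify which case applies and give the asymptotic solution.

a=64, b=4, f(n)=18*n^2.
log_4(64) = 3 > 2.
Since f(n) = O(n^2) is polynomially smaller than n^3, Case 1 applies.
T(n) = Theta(n^3).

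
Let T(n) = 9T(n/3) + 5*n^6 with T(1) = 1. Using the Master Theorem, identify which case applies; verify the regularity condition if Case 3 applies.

a=9, b=3, f(n)=5*n^6.
log_3(9) = 2 < 6.
f(n) = Omega(n^(2+epsilon)) for some epsilon > 0, so Case 3 is the candidate.
Regularity: a*f(n/b) = 9*5*(n/3)^6 = (9/729)*5*n^6 <= c*f(n) with c = 9/729 < 1. Satisfied.
Case 3: T(n) = Theta(n^6).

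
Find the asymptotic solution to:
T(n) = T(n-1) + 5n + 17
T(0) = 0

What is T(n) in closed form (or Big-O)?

Dominant term in sum is 5*sum(i, i=1..n) = 5*n*(n+1)/2 = O(n^2).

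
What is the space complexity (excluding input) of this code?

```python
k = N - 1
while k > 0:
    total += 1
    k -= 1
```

Space complexity: O(1).
Only a constant amount of auxiliary storage is used; nothing grows with n.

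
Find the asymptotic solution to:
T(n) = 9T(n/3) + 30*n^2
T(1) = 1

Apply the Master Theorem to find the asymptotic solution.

a=9, b=3, f(n)=30*n^2. log_3(9) = 2. Case 2: T(n) = O(n^2 log n).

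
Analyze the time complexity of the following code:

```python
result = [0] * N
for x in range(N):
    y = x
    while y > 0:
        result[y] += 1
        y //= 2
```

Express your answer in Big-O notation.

Time complexity: O(n log n).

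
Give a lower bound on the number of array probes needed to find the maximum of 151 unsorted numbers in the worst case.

Adversary: any unprobed cell could hold a value larger than everything seen so far. If fewer than 151 cells are probed, the adversary places the max in an unprobed cell. So all 151 cells must be examined; together with 151-1 comparisons this is tight.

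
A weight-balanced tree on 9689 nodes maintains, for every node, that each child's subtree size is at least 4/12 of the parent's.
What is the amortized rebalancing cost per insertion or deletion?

With balance ratio 4/12, tree height is O(log_{12/4}(9689)) = O(log n). A rebalance at a node of size s costs O(s) but requires Omega(s) updates in that subtree to retrigger. Summed over the O(log n) ancestors of the touched leaf, amortized rebalancing is O(log n).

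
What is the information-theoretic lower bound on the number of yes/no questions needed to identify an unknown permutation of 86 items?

There are 86! = 24227095383672732381765523203441259715284870552429381750838764496720162249742450276789464634901319465571660595200000000000000000000 permutations. Each yes/no question gives at most 1 bit, so at least ceil(log_2(24227095383672732381765523203441259715284870552429381750838764496720162249742450276789464634901319465571660595200000000000000000000)) = 434 questions are needed.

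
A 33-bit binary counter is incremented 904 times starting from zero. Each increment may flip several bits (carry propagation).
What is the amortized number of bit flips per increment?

Bit i flips on every 2^i-th increment, so over 904 increments bit i flips floor(904/2^i) times. Summing over i: total flips < 2 * 904. Amortized: < 2 = O(1) per increment.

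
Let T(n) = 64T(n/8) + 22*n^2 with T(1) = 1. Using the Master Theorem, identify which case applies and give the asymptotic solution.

a=64, b=8, f(n)=22*n^2.
log_8(64) = 2, so n^(log_b(a)) = n^2.
f(n) = Theta(n^2), so Case 2 applies.
T(n) = Theta(n^2 log n).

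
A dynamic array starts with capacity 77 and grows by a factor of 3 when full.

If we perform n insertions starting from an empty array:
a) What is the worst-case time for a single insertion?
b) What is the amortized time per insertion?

(a) Worst-case single insertion: O(n) -- when the array is full at capacity c, the resize copies all c elements, and c can be Theta(n).
(b) Resizes happen at sizes 77, 231, 693, ... Total copy cost for n insertions: 77 + 231 + ... = O(n) (geometric series with ratio 1/3). Amortized cost per insertion: O(n)/n = O(1).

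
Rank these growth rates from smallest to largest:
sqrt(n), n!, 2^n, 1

Ordered by growth rate: 1 < sqrt(n) < 2^n < n!.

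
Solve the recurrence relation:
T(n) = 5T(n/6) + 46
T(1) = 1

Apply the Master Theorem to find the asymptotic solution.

a=5, b=6, f(n)=46. log_6(5) = 0.8982. Case 1 of Master Theorem: T(n) = O(n^0.8982).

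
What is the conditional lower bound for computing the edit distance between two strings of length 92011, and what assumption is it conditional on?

Under SETH (the Strong Exponential Time Hypothesis), edit distance on length-92011 strings cannot be computed in O(n^(2-epsilon)) time for any epsilon > 0 (Backurs-Indyk). The reduction is from CNF-SAT via the orthogonal vectors problem.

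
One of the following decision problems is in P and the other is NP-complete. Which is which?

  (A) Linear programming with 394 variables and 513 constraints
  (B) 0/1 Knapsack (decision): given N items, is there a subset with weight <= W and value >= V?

(A) is P: the ellipsoid and interior-point methods run in polynomial time.
(B) is NP-complete: reduces from Subset Sum.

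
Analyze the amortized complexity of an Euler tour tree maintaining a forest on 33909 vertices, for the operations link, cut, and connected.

An Euler tour tree stores each tree's Euler tour as a balanced BST keyed by tour position. On 33909 vertices: link concatenates two tours via O(1) splits/joins of size <= 2*33909 (O(log n)); cut splits the tour at the two occurrences of the edge (O(log n)); connected compares BST roots (O(log n) to find the root). All O(log n) amortized.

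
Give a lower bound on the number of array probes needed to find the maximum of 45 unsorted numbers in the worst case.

Adversary: any unprobed cell could hold a value larger than everything seen so far. If fewer than 45 cells are probed, the adversary places the max in an unprobed cell. So all 45 cells must be examined; together with 45-1 comparisons this is tight.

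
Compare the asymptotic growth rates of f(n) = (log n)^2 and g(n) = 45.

f(n) = (log n)^2 grows faster: any unbounded function dominates a constant.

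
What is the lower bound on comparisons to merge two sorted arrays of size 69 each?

To merge two sorted arrays of size 69, we need at least 137 comparisons in the worst case. An adversary can force every element to be compared.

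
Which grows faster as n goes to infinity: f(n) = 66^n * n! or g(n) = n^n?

f(n) = 66^n * n! grows faster: by Stirling n! ~ sqrt(2 pi n)(n/e)^n, so 66^n n! / n^n ~ (66/e)^n sqrt(2 pi n) -> infinity since 66/e > 1.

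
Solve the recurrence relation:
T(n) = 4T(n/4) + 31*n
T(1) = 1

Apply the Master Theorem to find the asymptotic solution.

a=4, b=4, f(n)=31*n. log_4(4) = 1. Case 2: T(n) = O(n log n).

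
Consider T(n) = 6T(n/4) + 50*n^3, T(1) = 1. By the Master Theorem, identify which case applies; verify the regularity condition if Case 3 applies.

a=6, b=4, f(n)=50*n^3.
log_4(6) = 1.292 < 3.
f(n) = Omega(n^(1.292+epsilon)) for some epsilon > 0, so Case 3 is the candidate.
Regularity: a*f(n/b) = 6*50*(n/4)^3 = (6/64)*50*n^3 <= c*f(n) with c = 6/64 < 1. Satisfied.
Case 3: T(n) = Theta(n^3).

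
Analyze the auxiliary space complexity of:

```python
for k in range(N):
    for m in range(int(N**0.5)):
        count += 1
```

Space complexity: O(1).
Only a constant amount of auxiliary storage is used; nothing grows with n.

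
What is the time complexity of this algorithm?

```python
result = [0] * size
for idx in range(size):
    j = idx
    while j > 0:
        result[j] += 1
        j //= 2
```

Time complexity: O(n log n).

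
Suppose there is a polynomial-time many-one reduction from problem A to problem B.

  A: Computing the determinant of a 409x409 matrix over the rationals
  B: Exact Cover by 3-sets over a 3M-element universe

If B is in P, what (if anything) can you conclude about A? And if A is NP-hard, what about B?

A poly-time reduction A <=_p B means any A-instance can be transformed to a B-instance in poly time.
If B is in P: compose the reduction with B's poly-time algorithm to solve A in poly time, so A is in P.
If A is NP-hard: every NP problem reduces to A, which reduces to B; composing reductions, every NP problem reduces to B, so B is NP-hard.
(Here in fact A is P and B is NP-complete.)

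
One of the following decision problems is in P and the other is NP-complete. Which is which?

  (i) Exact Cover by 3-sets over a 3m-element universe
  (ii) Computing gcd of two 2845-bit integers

(i) is NP-complete: one of Karp's 21 NP-complete problems.
(ii) is P: the Euclidean algorithm runs in polynomial time in the bit-length.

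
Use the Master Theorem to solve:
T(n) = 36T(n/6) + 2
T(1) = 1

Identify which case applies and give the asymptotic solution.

a=36, b=6, f(n)=2.
log_6(36) = 2 > 0.
Since f(n) = O(n^0) is polynomially smaller than n^2, Case 1 applies.
T(n) = Theta(n^2).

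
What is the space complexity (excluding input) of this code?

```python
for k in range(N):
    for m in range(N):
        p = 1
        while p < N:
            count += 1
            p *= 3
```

Space complexity: O(1).
Only a constant amount of auxiliary storage is used; nothing grows with n.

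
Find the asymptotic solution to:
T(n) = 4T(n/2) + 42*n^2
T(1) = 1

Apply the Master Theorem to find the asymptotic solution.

a=4, b=2, f(n)=42*n^2. log_2(4) = 2. Case 2: T(n) = O(n^2 log n).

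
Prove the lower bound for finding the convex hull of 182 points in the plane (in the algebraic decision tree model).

Reduction from sorting: given 182 numbers x_1,...,x_{182}, map x_i to the point (x_i, x_i^2) on the parabola y = x^2. All points are on the convex hull, and walking the hull gives them in sorted x-order. Since sorting requires Omega(n log n), so does planar convex hull.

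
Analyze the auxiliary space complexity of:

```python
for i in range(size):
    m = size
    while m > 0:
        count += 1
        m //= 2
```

Space complexity: O(1).
Only a constant amount of auxiliary storage is used; nothing grows with n.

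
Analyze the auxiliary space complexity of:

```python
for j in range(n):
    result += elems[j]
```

Space complexity: O(1).
Only a constant amount of auxiliary storage is used; nothing grows with n.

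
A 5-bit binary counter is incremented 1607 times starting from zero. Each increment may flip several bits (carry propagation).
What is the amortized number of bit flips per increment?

Bit i flips on every 2^i-th increment, so over 1607 increments bit i flips floor(1607/2^i) times. Summing over i: total flips < 2 * 1607. Amortized: < 2 = O(1) per increment.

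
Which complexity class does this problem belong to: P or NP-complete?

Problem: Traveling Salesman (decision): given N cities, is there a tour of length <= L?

This problem is NP-complete: reduces from Hamiltonian Cycle.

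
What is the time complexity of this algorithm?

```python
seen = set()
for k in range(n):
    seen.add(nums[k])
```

Time complexity: O(n).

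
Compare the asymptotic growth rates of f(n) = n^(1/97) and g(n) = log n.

f(n) = n^(1/97) grows faster: any positive power of n dominates log n.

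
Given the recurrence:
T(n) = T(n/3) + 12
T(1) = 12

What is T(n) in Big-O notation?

Each step divides n by 3 and adds 12. After log_3(n) steps, T(n) = O(log n).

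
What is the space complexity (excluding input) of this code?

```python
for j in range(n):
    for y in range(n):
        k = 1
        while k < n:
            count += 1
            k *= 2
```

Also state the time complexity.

Space complexity: O(1).
Only a constant amount of auxiliary storage is used; nothing grows with n.
Time complexity: O(n^2 log n).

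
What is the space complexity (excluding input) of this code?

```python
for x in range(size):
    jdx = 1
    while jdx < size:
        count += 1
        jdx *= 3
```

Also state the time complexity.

Space complexity: O(1).
Only a constant amount of auxiliary storage is used; nothing grows with n.
Time complexity: O(n log n).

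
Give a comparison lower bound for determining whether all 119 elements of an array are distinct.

In the algebraic decision-tree model, the YES region for element distinctness on 119 elements has 119! connected components (one per ordering). Ben-Or's theorem then gives a lower bound of Omega(log(n!)) = Omega(n log n).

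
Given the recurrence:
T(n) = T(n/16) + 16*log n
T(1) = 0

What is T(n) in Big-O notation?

Each of the log_16(n) levels adds O(log n). T(n) = O(log^2 n).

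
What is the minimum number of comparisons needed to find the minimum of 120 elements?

Finding the minimum requires 119 comparisons, identical reasoning to finding the maximum. Each comparison eliminates one candidate.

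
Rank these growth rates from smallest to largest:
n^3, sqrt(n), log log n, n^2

Ordered by growth rate: log log n < sqrt(n) < n^2 < n^3.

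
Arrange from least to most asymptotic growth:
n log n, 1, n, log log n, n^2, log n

Ordered by growth rate: 1 < log log n < log n < n < n log n < n^2.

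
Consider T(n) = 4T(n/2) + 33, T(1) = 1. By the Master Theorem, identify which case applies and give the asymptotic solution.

a=4, b=2, f(n)=33.
log_2(4) = 2 > 0.
Since f(n) = O(n^0) is polynomially smaller than n^2, Case 1 applies.
T(n) = Theta(n^2).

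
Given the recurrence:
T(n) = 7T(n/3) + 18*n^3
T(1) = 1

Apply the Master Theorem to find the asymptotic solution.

a=7, b=3, f(n)=18*n^3. log_3(7) = 1.771 < 3. Case 3: T(n) = O(n^3).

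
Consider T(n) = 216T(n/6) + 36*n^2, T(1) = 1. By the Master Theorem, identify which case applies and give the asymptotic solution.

a=216, b=6, f(n)=36*n^2.
log_6(216) = 3 > 2.
Since f(n) = O(n^2) is polynomially smaller than n^3, Case 1 applies.
T(n) = Theta(n^3).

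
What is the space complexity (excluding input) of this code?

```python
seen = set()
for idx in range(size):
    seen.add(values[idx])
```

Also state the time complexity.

Space complexity: O(n).
Auxiliary storage grows linearly with the input size n in the worst case.
Time complexity: O(n).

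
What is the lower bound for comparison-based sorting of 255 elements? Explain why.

A comparison-based sorting algorithm corresponds to a decision tree. With 255! possible permutations, the tree has 255! leaves. The height is at least log_2(255!) = Omega(n log n) by Stirling's approximation.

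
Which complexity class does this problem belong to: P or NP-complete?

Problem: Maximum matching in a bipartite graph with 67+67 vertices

This problem is in P: Hopcroft-Karp runs in O(E sqrt(V)).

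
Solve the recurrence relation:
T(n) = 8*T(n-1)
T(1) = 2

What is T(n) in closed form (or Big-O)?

Each step multiplies by 8. T(n) = T(1)*8^(n-1) = 2*8^(n-1).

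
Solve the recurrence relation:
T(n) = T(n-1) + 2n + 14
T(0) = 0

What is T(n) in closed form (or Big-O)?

Dominant term in sum is 2*sum(i, i=1..n) = 2*n*(n+1)/2 = O(n^2).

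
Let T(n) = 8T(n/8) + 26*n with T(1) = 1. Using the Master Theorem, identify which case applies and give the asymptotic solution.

a=8, b=8, f(n)=26*n.
log_8(8) = 1, so n^(log_b(a)) = n.
f(n) = Theta(n), so Case 2 applies.
T(n) = Theta(n log n).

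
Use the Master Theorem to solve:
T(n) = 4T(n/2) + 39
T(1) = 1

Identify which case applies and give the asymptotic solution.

a=4, b=2, f(n)=39.
log_2(4) = 2 > 0.
Since f(n) = O(n^0) is polynomially smaller than n^2, Case 1 applies.
T(n) = Theta(n^2).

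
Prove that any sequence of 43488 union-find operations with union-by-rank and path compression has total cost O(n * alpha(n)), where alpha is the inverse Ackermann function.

Using Tarjan's analysis with rank-based potential function. Union-by-rank keeps tree height O(log n). Path compression flattens paths during find. For n = 43488 operations, total cost is O(n * alpha(n)), effectively O(n) since alpha grows incredibly slowly.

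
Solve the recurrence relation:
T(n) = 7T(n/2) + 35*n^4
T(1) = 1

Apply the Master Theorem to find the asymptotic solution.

a=7, b=2, f(n)=35*n^4. log_2(7) = 2.807 < 4. Case 3: T(n) = O(n^4).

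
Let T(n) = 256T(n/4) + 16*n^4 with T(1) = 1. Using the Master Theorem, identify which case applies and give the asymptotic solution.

a=256, b=4, f(n)=16*n^4.
log_4(256) = 4, so n^(log_b(a)) = n^4.
f(n) = Theta(n^4), so Case 2 applies.
T(n) = Theta(n^4 log n).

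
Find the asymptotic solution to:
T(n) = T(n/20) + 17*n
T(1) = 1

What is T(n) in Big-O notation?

Geometric series: 17*n*(1 + 1/20 + 1/20^2 + ...) = O(n). T(n) = O(n).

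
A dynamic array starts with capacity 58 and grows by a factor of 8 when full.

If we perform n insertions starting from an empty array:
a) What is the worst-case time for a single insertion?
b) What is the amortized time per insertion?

(a) Worst-case single insertion: O(n) -- when the array is full at capacity c, the resize copies all c elements, and c can be Theta(n).
(b) Resizes happen at sizes 58, 464, 3712, ... Total copy cost for n insertions: 58 + 464 + ... = O(n) (geometric series with ratio 1/8). Amortized cost per insertion: O(n)/n = O(1).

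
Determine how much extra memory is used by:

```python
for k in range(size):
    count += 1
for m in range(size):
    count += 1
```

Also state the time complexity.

Space complexity: O(1).
Only a constant amount of auxiliary storage is used; nothing grows with n.
Time complexity: O(n).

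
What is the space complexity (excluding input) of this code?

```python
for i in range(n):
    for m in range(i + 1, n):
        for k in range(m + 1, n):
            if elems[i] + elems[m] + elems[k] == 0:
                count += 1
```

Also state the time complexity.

Space complexity: O(1).
Only a constant amount of auxiliary storage is used; nothing grows with n.
Time complexity: O(n^3).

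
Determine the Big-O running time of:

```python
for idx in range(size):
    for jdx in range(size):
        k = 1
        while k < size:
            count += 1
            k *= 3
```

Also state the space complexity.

Time complexity: O(n^2 log n).
Space complexity: O(1).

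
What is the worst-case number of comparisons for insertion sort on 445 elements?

Insertion sort on reverse-sorted input: 1 + 2 + ... + (445-1) = 98790 comparisons.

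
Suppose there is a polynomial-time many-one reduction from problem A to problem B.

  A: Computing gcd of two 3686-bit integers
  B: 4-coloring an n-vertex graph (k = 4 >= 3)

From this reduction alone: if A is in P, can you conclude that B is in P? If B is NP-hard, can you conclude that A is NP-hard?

A poly-time reduction A <=_p B transfers tractability DOWN (B easy => A easy) and hardness UP (A hard => B hard), not the reverse.
From A in P, the reduction alone does NOT give B in P: any problem in P trivially reduces to SAT, yet SAT is not known to be in P.
From B NP-hard, the reduction alone does NOT give A NP-hard: again, easy problems reduce to hard ones.
(Here in fact A is P and B is NP-complete.)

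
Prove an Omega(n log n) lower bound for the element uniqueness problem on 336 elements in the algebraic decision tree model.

In the algebraic decision tree model, element uniqueness on 336 elements is equivalent to determining which cell of an arrangement of C(336,2) = 56280 hyperplanes x_i = x_j contains the input point. Ben-Or's theorem shows this requires Omega(n log n).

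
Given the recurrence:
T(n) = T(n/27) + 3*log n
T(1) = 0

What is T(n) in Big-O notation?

Each of the log_27(n) levels adds O(log n). T(n) = O(log^2 n).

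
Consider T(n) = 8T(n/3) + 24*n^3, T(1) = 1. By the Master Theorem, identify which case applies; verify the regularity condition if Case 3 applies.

a=8, b=3, f(n)=24*n^3.
log_3(8) = 1.893 < 3.
f(n) = Omega(n^(1.893+epsilon)) for some epsilon > 0, so Case 3 is the candidate.
Regularity: a*f(n/b) = 8*24*(n/3)^3 = (8/27)*24*n^3 <= c*f(n) with c = 8/27 < 1. Satisfied.
Case 3: T(n) = Theta(n^3).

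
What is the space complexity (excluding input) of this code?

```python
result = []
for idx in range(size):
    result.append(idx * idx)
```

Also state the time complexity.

Space complexity: O(n).
Auxiliary storage grows linearly with the input size n in the worst case.
Time complexity: O(n).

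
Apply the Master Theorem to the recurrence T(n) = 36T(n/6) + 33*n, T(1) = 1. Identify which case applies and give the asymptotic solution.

a=36, b=6, f(n)=33*n.
log_6(36) = 2 > 1.
Since f(n) = O(n^1) is polynomially smaller than n^2, Case 1 applies.
T(n) = Theta(n^2).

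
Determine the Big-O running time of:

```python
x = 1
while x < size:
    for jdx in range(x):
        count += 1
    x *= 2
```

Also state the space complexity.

Time complexity: O(n).
Space complexity: O(1).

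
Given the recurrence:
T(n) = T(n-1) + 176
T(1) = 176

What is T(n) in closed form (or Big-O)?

Unrolling: T(n) = T(n-1) + 176 = T(n-2) + 2*176 = ... = T(1) + (n-1)*176 = 176 + (n-1)*176 = 176n.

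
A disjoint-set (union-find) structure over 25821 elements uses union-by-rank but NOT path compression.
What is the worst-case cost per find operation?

Union-by-rank alone keeps every tree's height <= log_2(25821) ~= 14.7. Each find traverses from a node to its root, costing O(height) = O(log n). Without path compression this bound is tight.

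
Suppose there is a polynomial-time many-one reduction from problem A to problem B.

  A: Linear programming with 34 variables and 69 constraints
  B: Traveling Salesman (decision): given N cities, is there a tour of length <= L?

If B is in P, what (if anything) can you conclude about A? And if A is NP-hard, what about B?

A poly-time reduction A <=_p B means any A-instance can be transformed to a B-instance in poly time.
If B is in P: compose the reduction with B's poly-time algorithm to solve A in poly time, so A is in P.
If A is NP-hard: every NP problem reduces to A, which reduces to B; composing reductions, every NP problem reduces to B, so B is NP-hard.
(Here in fact A is P and B is NP-complete.)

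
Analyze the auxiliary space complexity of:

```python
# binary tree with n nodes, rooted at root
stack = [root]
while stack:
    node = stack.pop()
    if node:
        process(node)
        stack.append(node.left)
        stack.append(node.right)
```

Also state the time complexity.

Space complexity: O(n).
Auxiliary storage grows linearly with the input size n in the worst case.
Time complexity: O(n).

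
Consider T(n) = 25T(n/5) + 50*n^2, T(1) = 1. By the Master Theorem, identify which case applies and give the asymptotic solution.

a=25, b=5, f(n)=50*n^2.
log_5(25) = 2, so n^(log_b(a)) = n^2.
f(n) = Theta(n^2), so Case 2 applies.
T(n) = Theta(n^2 log n).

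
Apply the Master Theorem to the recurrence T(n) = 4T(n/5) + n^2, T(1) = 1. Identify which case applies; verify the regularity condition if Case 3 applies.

a=4, b=5, f(n)=n^2.
log_5(4) = 0.8614 < 2.
f(n) = Omega(n^(0.8614+epsilon)) for some epsilon > 0, so Case 3 is the candidate.
Regularity: a*f(n/b) = 4*1*(n/5)^2 = (4/25)*1*n^2 <= c*f(n) with c = 4/25 < 1. Satisfied.
Case 3: T(n) = Theta(n^2).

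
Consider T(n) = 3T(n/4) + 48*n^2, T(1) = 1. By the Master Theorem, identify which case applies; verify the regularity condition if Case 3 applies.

a=3, b=4, f(n)=48*n^2.
log_4(3) = 0.7925 < 2.
f(n) = Omega(n^(0.7925+epsilon)) for some epsilon > 0, so Case 3 is the candidate.
Regularity: a*f(n/b) = 3*48*(n/4)^2 = (3/16)*48*n^2 <= c*f(n) with c = 3/16 < 1. Satisfied.
Case 3: T(n) = Theta(n^2).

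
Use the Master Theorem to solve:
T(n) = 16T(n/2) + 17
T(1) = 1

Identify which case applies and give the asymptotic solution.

a=16, b=2, f(n)=17.
log_2(16) = 4 > 0.
Since f(n) = O(n^0) is polynomially smaller than n^4, Case 1 applies.
T(n) = Theta(n^4).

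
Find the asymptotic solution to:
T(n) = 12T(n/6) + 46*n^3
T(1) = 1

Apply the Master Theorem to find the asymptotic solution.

a=12, b=6, f(n)=46*n^3. log_6(12) = 1.387 < 3. Case 3: T(n) = O(n^3).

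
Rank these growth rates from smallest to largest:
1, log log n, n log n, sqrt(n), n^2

Ordered by growth rate: 1 < log log n < sqrt(n) < n log n < n^2.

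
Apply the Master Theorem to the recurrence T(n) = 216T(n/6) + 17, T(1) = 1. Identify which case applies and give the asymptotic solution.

a=216, b=6, f(n)=17.
log_6(216) = 3 > 0.
Since f(n) = O(n^0) is polynomially smaller than n^3, Case 1 applies.
T(n) = Theta(n^3).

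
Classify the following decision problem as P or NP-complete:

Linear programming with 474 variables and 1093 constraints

This problem is in P: the ellipsoid and interior-point methods run in polynomial time.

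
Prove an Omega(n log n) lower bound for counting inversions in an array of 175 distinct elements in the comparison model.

Decision-tree argument: at any leaf, the comparisons made (with transitivity) must totally order all 175 elements -- otherwise some pair (i,j) is unordered, and an adversary can present two inputs agreeing on every comparison made but with that pair flipped, changing the inversion count by 1, so the leaf's output is wrong on one of them. Hence the tree has >= 175! leaves and height >= log_2(175!) = Omega(n log n). Modified merge sort achieves O(n log n).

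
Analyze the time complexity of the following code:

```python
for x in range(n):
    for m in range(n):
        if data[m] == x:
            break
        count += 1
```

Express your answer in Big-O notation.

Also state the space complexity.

Time complexity: O(n^2).
Space complexity: O(1).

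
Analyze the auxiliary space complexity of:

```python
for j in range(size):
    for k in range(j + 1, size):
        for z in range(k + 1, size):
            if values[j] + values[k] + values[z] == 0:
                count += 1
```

Space complexity: O(1).
Only a constant amount of auxiliary storage is used; nothing grows with n.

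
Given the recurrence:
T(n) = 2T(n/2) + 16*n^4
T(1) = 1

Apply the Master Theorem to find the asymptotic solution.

a=2, b=2, f(n)=16*n^4. log_2(2) = 1 < 4. Case 3: T(n) = O(n^4).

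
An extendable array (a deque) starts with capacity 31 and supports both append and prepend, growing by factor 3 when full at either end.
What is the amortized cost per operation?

Growth at either end copies all elements; capacities form a geometric sequence with ratio 3, so total copy cost over n operations is O(n) (two geometric series). Amortized O(1).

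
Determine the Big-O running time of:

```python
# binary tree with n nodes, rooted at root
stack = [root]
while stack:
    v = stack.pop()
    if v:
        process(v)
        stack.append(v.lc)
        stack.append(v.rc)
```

Time complexity: O(n).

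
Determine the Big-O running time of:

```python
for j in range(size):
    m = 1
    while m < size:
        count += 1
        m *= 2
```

Time complexity: O(n log n).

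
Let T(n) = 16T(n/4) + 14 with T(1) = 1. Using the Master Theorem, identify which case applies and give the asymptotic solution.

a=16, b=4, f(n)=14.
log_4(16) = 2 > 0.
Since f(n) = O(n^0) is polynomially smaller than n^2, Case 1 applies.
T(n) = Theta(n^2).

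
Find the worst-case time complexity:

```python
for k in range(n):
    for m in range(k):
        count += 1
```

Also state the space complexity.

Time complexity: O(n^2).
Space complexity: O(1).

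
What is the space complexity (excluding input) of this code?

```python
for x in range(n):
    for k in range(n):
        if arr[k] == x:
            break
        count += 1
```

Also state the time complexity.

Space complexity: O(1).
Only a constant amount of auxiliary storage is used; nothing grows with n.
Time complexity: O(n^2).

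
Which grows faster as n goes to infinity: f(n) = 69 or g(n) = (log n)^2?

g(n) = (log n)^2 grows faster: any unbounded function dominates a constant.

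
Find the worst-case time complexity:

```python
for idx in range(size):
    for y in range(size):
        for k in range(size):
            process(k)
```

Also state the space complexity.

Time complexity: O(n^3).
Space complexity: O(1).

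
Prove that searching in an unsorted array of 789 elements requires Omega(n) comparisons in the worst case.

An adversary can always place the target in the last position checked. Until all 789 positions are examined, the target might be in any unchecked position. Therefore 789 comparisons are necessary.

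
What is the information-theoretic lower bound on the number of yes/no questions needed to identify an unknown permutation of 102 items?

There are 102! = 961446671503512660926865558697259548455355905059659464369444714048531715130254590603314961882364451384985595980362059157503710042865532928000000000000000000000000 permutations. Each yes/no question gives at most 1 bit, so at least ceil(log_2(961446671503512660926865558697259548455355905059659464369444714048531715130254590603314961882364451384985595980362059157503710042865532928000000000000000000000000)) = 539 questions are needed.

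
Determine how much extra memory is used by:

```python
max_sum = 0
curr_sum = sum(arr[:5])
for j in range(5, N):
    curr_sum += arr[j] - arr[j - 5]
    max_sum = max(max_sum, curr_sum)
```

Space complexity: O(1).
Only a constant amount of auxiliary storage is used; nothing grows with n.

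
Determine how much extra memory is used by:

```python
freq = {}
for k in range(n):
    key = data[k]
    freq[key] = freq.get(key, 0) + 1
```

Space complexity: O(n).
Auxiliary storage grows linearly with the input size n in the worst case.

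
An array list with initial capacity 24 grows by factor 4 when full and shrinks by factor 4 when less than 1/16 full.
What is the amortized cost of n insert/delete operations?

Using potential function Phi = |4*size - capacity|. Resizing costs are offset by potential release. Amortized O(1) per operation.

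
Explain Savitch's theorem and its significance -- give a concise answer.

Savitch's theorem states that NSPACE(f(n)) is contained in DSPACE(f(n)^2) for f(n) >= log n. In particular, NPSPACE = PSPACE, meaning nondeterminism does not significantly help for space-bounded computation. This contrasts with time, where we do not know if P = NP.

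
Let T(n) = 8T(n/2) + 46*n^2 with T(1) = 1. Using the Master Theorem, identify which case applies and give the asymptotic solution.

a=8, b=2, f(n)=46*n^2.
log_2(8) = 3 > 2.
Since f(n) = O(n^2) is polynomially smaller than n^3, Case 1 applies.
T(n) = Theta(n^3).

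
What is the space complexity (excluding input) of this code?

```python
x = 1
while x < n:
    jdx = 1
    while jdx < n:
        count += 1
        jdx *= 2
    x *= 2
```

Space complexity: O(1).
Only a constant amount of auxiliary storage is used; nothing grows with n.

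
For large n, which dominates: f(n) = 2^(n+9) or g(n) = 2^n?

f(n) = 2^(n+9) and g(n) = 2^n are Theta of each other: 2^(n+9) = 2^9 * 2^n = Theta(2^n).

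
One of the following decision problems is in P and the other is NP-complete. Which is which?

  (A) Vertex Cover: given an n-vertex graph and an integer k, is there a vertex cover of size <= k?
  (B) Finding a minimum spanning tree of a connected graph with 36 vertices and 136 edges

(A) is NP-complete: one of Karp's 21 NP-complete problems (with k part of the input; for any fixed constant k it is in P).
(B) is P: Kruskal's / Prim's algorithms run in polynomial time.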